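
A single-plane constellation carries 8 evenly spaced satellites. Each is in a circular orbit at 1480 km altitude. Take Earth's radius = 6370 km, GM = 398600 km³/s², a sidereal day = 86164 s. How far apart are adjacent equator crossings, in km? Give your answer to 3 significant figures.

Semi-major axis a = 6370 + 1480 = 7850 km. Period T = 2π√(a³/μ) = 2π√(7850³/398600) = 6921.7 s = 115.36 min.
Single-satellite node shift = (6921.7/86164) × 360° = 28.92°.
With 8 satellites evenly phased, successive equator crossings are 28.92/8 = 3.615° apart.
That is 3.615 × 111.2 = 402 km at the equator.

402 km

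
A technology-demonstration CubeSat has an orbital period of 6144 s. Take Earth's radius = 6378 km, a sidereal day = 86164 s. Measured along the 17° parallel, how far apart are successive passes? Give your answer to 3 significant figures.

2730 km

Node shift per orbit = (6144.0/86164) × 360° = 25.67°.
Equatorial spacing = 25.67 × 111.3 km/° = 2858 km.
At 17° latitude, spacing = 2858 × cos(17°) = 2733 km.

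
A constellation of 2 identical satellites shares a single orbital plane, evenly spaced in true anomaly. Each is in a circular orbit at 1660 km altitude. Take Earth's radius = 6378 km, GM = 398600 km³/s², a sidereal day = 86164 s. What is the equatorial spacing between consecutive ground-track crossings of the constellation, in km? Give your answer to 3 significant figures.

1670 km

Semi-major axis a = 6378 + 1660 = 8038 km. Period T = 2π√(a³/μ) = 2π√(8038³/398600) = 7171.9 s = 119.53 min.
Single-satellite node shift = (7171.9/86164) × 360° = 29.96°.
With 2 satellites evenly phased, successive equator crossings are 29.96/2 = 14.982° apart.
That is 14.982 × 111.3 = 1668 km at the equator.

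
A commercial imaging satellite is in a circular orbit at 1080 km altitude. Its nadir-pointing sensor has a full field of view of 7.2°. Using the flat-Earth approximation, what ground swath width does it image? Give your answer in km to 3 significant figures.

Half-angle = 7.2°/2 = 3.6°.
Swath width ≈ 2h·tan(θ/2) = 2 × 1080 × tan(3.6°) = 135.9 km.

136 km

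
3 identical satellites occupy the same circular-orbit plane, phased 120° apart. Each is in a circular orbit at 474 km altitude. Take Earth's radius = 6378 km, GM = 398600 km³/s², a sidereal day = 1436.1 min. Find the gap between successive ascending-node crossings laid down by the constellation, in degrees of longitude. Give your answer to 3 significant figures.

7.86°

Semi-major axis a = 6378 + 474 = 6852 km. Period T = 2π√(a³/μ) = 2π√(6852³/398600) = 5644.7 s = 94.08 min.
Single-satellite node shift = (5644.7/86166) × 360° = 23.58°.
With 3 satellites evenly phased, successive equator crossings are 23.58/3 = 7.861° apart.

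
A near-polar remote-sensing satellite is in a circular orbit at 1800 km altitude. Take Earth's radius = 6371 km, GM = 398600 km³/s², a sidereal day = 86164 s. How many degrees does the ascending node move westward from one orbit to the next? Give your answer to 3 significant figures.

30.7°

Semi-major axis a = 6371 + 1800 = 8171 km. Period T = 2π√(a³/μ) = 2π√(8171³/398600) = 7350.6 s = 122.51 min.
During one orbit Earth rotates (7350.6 / 86164) × 360° = 30.71°.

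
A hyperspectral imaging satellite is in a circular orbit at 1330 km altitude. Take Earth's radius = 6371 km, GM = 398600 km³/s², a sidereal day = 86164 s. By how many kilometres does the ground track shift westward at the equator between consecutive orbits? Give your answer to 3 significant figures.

Semi-major axis a = 6371 + 1330 = 7701 km. Period T = 2π√(a³/μ) = 2π√(7701³/398600) = 6725.6 s = 112.09 min.
During one orbit Earth rotates (6725.6 / 86164) × 360° = 28.10°.
At the equator that is 28.10° × (2π·6371/360) km/° = 28.10 × 111.2 = 3125 km.

3120 km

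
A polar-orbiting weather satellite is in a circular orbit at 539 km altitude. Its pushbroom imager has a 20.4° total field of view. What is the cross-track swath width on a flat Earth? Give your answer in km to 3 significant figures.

194 km

Half-angle = 20.4°/2 = 10.2°.
Swath width ≈ 2h·tan(θ/2) = 2 × 539 × tan(10.2°) = 194.0 km.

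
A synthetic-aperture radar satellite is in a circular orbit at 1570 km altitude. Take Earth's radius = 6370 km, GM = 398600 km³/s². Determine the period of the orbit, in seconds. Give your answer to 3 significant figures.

7040 seconds

Semi-major axis a = 6370 + 1570 = 7940 km. Period T = 2π√(a³/μ) = 2π√(7940³/398600) = 7041.1 s = 117.35 min.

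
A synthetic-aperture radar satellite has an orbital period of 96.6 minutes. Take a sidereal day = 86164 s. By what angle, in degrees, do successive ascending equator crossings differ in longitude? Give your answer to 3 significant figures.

24.2°

T = 96.6 min = 5796.0 s.
During one orbit Earth rotates (5796.0 / 86164) × 360° = 24.22°.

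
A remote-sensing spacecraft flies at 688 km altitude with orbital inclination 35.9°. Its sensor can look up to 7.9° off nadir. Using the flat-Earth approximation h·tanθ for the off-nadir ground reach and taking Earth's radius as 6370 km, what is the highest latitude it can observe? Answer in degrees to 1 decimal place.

36.8°

For a prograde orbit the ground track reaches latitude ±i = ±35.9°.
Sensor half-swath on the ground ≈ 688·tan(7.9°) = 95 km = 0.86° of latitude.
Maximum observable latitude ≈ 35.9 + 0.86 = 36.8°.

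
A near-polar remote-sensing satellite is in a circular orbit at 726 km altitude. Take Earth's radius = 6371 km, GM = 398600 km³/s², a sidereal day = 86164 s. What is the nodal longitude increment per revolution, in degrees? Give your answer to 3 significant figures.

Semi-major axis a = 6371 + 726 = 7097 km. Period T = 2π√(a³/μ) = 2π√(7097³/398600) = 5950.1 s = 99.17 min.
During one orbit Earth rotates (5950.1 / 86164) × 360° = 24.86°.

24.9°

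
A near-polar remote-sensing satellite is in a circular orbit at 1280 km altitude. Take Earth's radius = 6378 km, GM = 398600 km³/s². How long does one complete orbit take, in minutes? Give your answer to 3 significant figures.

Semi-major axis a = 6378 + 1280 = 7658 km. Period T = 2π√(a³/μ) = 2π√(7658³/398600) = 6669.4 s = 111.16 min.

111 min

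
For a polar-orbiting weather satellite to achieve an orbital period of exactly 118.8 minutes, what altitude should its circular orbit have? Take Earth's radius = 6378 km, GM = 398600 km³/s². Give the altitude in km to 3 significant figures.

1630 km

T = 118.8 min = 7128.0 s.
From T = 2π√(a³/μ): a = (μ T²/4π²)^(1/3) = (398600 × 7128.0² / 4π²)^(1/3) = 8005 km.
Altitude h = a − R = 8005 − 6378 = 1627 km.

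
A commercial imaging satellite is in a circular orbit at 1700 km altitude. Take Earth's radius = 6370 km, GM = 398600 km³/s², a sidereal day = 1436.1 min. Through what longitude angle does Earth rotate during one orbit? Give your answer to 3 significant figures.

30.1°

Semi-major axis a = 6370 + 1700 = 8070 km. Period T = 2π√(a³/μ) = 2π√(8070³/398600) = 7214.8 s = 120.25 min.
During one orbit Earth rotates (7214.8 / 86166) × 360° = 30.14°.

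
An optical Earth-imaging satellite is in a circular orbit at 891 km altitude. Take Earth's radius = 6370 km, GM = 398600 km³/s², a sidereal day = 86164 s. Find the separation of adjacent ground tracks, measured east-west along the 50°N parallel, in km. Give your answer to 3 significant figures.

1840 km

Semi-major axis a = 6370 + 891 = 7261 km. Period T = 2π√(a³/μ) = 2π√(7261³/398600) = 6157.5 s = 102.63 min.
Node shift per orbit = (6157.5/86164) × 360° = 25.73°.
Equatorial spacing = 25.73 × 111.2 km/° = 2860 km.
At 50° latitude, spacing = 2860 × cos(50°) = 1839 km.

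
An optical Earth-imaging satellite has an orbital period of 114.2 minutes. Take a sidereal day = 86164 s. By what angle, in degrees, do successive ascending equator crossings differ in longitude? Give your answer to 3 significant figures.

28.6°

T = 114.2 min = 6852.0 s.
During one orbit Earth rotates (6852.0 / 86164) × 360° = 28.63°.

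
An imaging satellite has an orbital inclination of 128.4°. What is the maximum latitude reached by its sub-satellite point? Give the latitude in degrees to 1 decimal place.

Retrograde orbit: the ground track reaches ±(180° − i) = ±(180 − 128.4) = ±51.6°.

51.6°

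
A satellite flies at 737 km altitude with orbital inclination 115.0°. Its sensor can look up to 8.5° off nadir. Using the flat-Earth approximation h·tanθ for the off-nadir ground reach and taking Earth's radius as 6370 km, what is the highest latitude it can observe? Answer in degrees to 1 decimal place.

Retrograde orbit: the ground track reaches ±(180° − i) = ±(180 − 115.0) = ±65.0°.
Sensor half-swath on the ground ≈ 737·tan(8.5°) = 110 km = 0.99° of latitude.
Maximum observable latitude ≈ 65.0 + 0.99 = 66.0°.

66.0°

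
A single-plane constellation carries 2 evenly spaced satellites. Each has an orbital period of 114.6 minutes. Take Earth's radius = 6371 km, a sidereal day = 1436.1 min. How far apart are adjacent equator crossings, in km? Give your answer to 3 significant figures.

1600 km

T = 114.6 min = 6876.0 s.
Single-satellite node shift = (6876.0/86166) × 360° = 28.73°.
With 2 satellites evenly phased, successive equator crossings are 28.73/2 = 14.364° apart.
That is 14.364 × 111.2 = 1597 km at the equator.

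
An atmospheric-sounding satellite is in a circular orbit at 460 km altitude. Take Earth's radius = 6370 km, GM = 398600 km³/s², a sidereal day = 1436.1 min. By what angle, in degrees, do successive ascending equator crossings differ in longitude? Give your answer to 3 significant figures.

Semi-major axis a = 6370 + 460 = 6830 km. Period T = 2π√(a³/μ) = 2π√(6830³/398600) = 5617.5 s = 93.62 min.
During one orbit Earth rotates (5617.5 / 86166) × 360° = 23.47°.

23.5°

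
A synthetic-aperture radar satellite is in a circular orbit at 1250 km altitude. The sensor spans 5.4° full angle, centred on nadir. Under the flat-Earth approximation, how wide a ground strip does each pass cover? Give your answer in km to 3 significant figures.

118 km

Half-angle = 5.4°/2 = 2.7°.
Swath width ≈ 2h·tan(θ/2) = 2 × 1250 × tan(2.7°) = 117.9 km.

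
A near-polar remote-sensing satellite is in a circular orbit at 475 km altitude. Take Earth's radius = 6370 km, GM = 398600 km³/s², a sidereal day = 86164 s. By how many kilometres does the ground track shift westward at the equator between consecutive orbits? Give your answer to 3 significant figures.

2620 km

Semi-major axis a = 6370 + 475 = 6845 km. Period T = 2π√(a³/μ) = 2π√(6845³/398600) = 5636.0 s = 93.93 min.
During one orbit Earth rotates (5636.0 / 86164) × 360° = 23.55°.
At the equator that is 23.55° × (2π·6370/360) km/° = 23.55 × 111.2 = 2618 km.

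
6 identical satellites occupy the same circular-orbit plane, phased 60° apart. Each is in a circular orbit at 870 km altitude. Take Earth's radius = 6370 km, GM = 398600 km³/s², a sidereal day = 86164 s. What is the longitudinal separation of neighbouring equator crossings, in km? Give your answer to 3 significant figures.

Semi-major axis a = 6370 + 870 = 7240 km. Period T = 2π√(a³/μ) = 2π√(7240³/398600) = 6130.8 s = 102.18 min.
Single-satellite node shift = (6130.8/86164) × 360° = 25.62°.
With 6 satellites evenly phased, successive equator crossings are 25.62/6 = 4.269° apart.
That is 4.269 × 111.2 = 475 km at the equator.

475 km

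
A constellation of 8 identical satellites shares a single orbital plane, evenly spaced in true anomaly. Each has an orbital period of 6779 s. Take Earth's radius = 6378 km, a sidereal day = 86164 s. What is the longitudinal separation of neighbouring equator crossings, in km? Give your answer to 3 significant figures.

394 km

Single-satellite node shift = (6779.0/86164) × 360° = 28.32°.
With 8 satellites evenly phased, successive equator crossings are 28.32/8 = 3.540° apart.
That is 3.540 × 111.3 = 394 km at the equator.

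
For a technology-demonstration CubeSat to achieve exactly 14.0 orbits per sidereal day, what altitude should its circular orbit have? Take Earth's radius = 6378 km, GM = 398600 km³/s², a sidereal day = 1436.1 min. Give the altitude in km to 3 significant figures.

881 km

Required period T = 86166 / 14.0 = 6154.7 s.
From T = 2π√(a³/μ): a = (μ T²/4π²)^(1/3) = (398600 × 6154.7² / 4π²)^(1/3) = 7259 km.
Altitude h = a − R = 7259 − 6378 = 881 km.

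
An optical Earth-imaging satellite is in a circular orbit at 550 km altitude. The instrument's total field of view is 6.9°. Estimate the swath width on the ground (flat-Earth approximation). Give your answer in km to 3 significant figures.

Half-angle = 6.9°/2 = 3.45°.
Swath width ≈ 2h·tan(θ/2) = 2 × 550 × tan(3.45°) = 66.3 km.

66.3 km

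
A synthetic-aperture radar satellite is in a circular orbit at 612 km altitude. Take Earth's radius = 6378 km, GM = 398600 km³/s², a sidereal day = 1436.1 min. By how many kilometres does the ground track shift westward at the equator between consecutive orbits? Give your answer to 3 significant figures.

2700 km

Semi-major axis a = 6378 + 612 = 6990 km. Period T = 2π√(a³/μ) = 2π√(6990³/398600) = 5816.0 s = 96.93 min.
During one orbit Earth rotates (5816.0 / 86166) × 360° = 24.30°.
At the equator that is 24.30° × (2π·6378/360) km/° = 24.30 × 111.3 = 2705 km.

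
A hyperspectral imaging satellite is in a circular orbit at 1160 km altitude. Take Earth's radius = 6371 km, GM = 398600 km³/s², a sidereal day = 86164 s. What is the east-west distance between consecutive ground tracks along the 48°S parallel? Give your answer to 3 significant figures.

2020 km

Semi-major axis a = 6371 + 1160 = 7531 km. Period T = 2π√(a³/μ) = 2π√(7531³/398600) = 6504.1 s = 108.40 min.
Node shift per orbit = (6504.1/86164) × 360° = 27.17°.
Equatorial spacing = 27.17 × 111.2 km/° = 3022 km.
At 48° latitude, spacing = 3022 × cos(48°) = 2022 km.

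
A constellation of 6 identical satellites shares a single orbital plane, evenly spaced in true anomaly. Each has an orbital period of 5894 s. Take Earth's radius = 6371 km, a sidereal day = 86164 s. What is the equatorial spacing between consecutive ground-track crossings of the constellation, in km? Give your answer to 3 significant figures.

456 km

Single-satellite node shift = (5894.0/86164) × 360° = 24.63°.
With 6 satellites evenly phased, successive equator crossings are 24.63/6 = 4.104° apart.
That is 4.104 × 111.2 = 456 km at the equator.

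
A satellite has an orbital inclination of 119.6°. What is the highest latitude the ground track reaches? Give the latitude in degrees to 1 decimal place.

Retrograde orbit: the ground track reaches ±(180° − i) = ±(180 − 119.6) = ±60.4°.

60.4°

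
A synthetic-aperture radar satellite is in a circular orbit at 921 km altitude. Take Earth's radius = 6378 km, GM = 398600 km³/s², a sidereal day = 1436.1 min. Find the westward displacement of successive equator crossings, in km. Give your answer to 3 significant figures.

Semi-major axis a = 6378 + 921 = 7299 km. Period T = 2π√(a³/μ) = 2π√(7299³/398600) = 6205.9 s = 103.43 min.
During one orbit Earth rotates (6205.9 / 86166) × 360° = 25.93°.
At the equator that is 25.93° × (2π·6378/360) km/° = 25.93 × 111.3 = 2886 km.

2890 km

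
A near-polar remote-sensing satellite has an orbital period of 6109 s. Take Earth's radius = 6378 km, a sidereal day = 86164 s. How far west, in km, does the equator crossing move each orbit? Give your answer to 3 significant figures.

During one orbit Earth rotates (6109.0 / 86164) × 360° = 25.52°.
At the equator that is 25.52° × (2π·6378/360) km/° = 25.52 × 111.3 = 2841 km.

2840 km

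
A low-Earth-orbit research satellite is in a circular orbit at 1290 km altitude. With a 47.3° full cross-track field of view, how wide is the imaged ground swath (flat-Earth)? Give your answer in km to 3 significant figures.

Half-angle = 47.3°/2 = 23.65°.
Swath width ≈ 2h·tan(θ/2) = 2 × 1290 × tan(23.65°) = 1129.9 km.

1130 km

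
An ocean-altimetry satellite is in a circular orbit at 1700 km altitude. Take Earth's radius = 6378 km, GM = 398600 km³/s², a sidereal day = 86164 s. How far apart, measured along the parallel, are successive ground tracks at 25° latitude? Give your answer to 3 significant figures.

Semi-major axis a = 6378 + 1700 = 8078 km. Period T = 2π√(a³/μ) = 2π√(8078³/398600) = 7225.5 s = 120.42 min.
Node shift per orbit = (7225.5/86164) × 360° = 30.19°.
Equatorial spacing = 30.19 × 111.3 km/° = 3361 km.
At 25° latitude, spacing = 3361 × cos(25°) = 3046 km.

3050 km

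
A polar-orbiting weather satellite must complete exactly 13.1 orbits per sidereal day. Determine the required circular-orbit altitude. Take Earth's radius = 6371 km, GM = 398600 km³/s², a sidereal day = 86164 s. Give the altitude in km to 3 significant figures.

1220 km

Required period T = 86164 / 13.1 = 6577.4 s.
From T = 2π√(a³/μ): a = (μ T²/4π²)^(1/3) = (398600 × 6577.4² / 4π²)^(1/3) = 7587 km.
Altitude h = a − R = 7587 − 6371 = 1216 km.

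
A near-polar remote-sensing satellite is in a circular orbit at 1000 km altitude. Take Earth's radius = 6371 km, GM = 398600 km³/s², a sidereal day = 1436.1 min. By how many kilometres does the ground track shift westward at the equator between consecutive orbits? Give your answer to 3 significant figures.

Semi-major axis a = 6371 + 1000 = 7371 km. Period T = 2π√(a³/μ) = 2π√(7371³/398600) = 6298.0 s = 104.97 min.
During one orbit Earth rotates (6298.0 / 86166) × 360° = 26.31°.
At the equator that is 26.31° × (2π·6371/360) km/° = 26.31 × 111.2 = 2926 km.

2930 km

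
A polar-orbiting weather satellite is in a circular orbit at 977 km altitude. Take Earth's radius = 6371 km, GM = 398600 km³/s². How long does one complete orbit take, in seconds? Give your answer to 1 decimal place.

Semi-major axis a = 6371 + 977 = 7348 km. Period T = 2π√(a³/μ) = 2π√(7348³/398600) = 6268.5 s = 104.48 min.

6268.5 seconds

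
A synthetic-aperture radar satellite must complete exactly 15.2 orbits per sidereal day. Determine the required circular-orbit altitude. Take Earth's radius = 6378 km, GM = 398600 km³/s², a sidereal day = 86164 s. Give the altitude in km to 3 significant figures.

493 km

Required period T = 86164 / 15.2 = 5668.7 s.
From T = 2π√(a³/μ): a = (μ T²/4π²)^(1/3) = (398600 × 5668.7² / 4π²)^(1/3) = 6871 km.
Altitude h = a − R = 6871 − 6378 = 493 km.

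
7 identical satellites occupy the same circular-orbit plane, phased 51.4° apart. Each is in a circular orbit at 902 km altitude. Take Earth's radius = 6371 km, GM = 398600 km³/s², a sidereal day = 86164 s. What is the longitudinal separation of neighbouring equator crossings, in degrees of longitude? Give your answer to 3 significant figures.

Semi-major axis a = 6371 + 902 = 7273 km. Period T = 2π√(a³/μ) = 2π√(7273³/398600) = 6172.8 s = 102.88 min.
Single-satellite node shift = (6172.8/86164) × 360° = 25.79°.
With 7 satellites evenly phased, successive equator crossings are 25.79/7 = 3.684° apart.

3.68°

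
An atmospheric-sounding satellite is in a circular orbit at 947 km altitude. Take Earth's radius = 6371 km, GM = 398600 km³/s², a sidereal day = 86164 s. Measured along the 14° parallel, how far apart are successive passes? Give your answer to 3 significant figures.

Semi-major axis a = 6371 + 947 = 7318 km. Period T = 2π√(a³/μ) = 2π√(7318³/398600) = 6230.2 s = 103.84 min.
Node shift per orbit = (6230.2/86164) × 360° = 26.03°.
Equatorial spacing = 26.03 × 111.2 km/° = 2894 km.
At 14° latitude, spacing = 2894 × cos(14°) = 2808 km.

2810 km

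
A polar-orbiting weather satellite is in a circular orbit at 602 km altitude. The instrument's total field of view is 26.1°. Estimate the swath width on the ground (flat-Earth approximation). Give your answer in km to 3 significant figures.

279 km

Half-angle = 26.1°/2 = 13.05°.
Swath width ≈ 2h·tan(θ/2) = 2 × 602 × tan(13.05°) = 279.1 km.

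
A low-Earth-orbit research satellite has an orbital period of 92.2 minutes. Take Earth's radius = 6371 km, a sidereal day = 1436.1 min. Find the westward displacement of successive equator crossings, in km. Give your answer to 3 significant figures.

2570 km

T = 92.2 min = 5532.0 s.
During one orbit Earth rotates (5532.0 / 86166) × 360° = 23.11°.
At the equator that is 23.11° × (2π·6371/360) km/° = 23.11 × 111.2 = 2570 km.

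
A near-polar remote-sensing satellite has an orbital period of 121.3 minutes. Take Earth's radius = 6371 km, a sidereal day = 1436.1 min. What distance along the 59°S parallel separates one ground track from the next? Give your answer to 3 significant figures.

1740 km

T = 121.3 min = 7278.0 s.
Node shift per orbit = (7278.0/86166) × 360° = 30.41°.
Equatorial spacing = 30.41 × 111.2 km/° = 3381 km.
At 59° latitude, spacing = 3381 × cos(59°) = 1741 km.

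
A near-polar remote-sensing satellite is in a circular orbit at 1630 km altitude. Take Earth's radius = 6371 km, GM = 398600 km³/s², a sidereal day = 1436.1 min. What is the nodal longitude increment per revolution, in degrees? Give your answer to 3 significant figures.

Semi-major axis a = 6371 + 1630 = 8001 km. Period T = 2π√(a³/μ) = 2π√(8001³/398600) = 7122.4 s = 118.71 min.
During one orbit Earth rotates (7122.4 / 86166) × 360° = 29.76°.

29.8°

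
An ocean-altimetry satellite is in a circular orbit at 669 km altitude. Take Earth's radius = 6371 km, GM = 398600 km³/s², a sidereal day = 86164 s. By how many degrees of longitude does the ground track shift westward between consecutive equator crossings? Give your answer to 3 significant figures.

Semi-major axis a = 6371 + 669 = 7040 km. Period T = 2π√(a³/μ) = 2π√(7040³/398600) = 5878.5 s = 97.98 min.
During one orbit Earth rotates (5878.5 / 86164) × 360° = 24.56°.

24.6°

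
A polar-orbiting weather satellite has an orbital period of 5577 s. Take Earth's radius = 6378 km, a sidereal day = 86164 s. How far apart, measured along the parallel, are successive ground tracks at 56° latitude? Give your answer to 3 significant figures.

Node shift per orbit = (5577.0/86164) × 360° = 23.30°.
Equatorial spacing = 23.30 × 111.3 km/° = 2594 km.
At 56° latitude, spacing = 2594 × cos(56°) = 1450 km.

1450 km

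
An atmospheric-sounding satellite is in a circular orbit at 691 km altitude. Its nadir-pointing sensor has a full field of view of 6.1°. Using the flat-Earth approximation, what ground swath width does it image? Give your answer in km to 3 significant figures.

Half-angle = 6.1°/2 = 3.05°.
Swath width ≈ 2h·tan(θ/2) = 2 × 691 × tan(3.05°) = 73.6 km.

73.6 km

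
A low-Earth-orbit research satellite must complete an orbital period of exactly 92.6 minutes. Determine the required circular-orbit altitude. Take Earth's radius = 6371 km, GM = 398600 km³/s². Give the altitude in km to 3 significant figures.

409 km

T = 92.6 min = 5556.0 s.
From T = 2π√(a³/μ): a = (μ T²/4π²)^(1/3) = (398600 × 5556.0² / 4π²)^(1/3) = 6780 km.
Altitude h = a − R = 6780 − 6371 = 409 km.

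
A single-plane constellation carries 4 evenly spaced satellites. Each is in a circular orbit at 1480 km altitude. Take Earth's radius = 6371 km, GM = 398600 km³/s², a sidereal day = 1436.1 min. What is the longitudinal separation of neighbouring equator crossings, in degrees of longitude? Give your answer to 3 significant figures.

Semi-major axis a = 6371 + 1480 = 7851 km. Period T = 2π√(a³/μ) = 2π√(7851³/398600) = 6923.1 s = 115.38 min.
Single-satellite node shift = (6923.1/86166) × 360° = 28.92°.
With 4 satellites evenly phased, successive equator crossings are 28.92/4 = 7.231° apart.

7.23°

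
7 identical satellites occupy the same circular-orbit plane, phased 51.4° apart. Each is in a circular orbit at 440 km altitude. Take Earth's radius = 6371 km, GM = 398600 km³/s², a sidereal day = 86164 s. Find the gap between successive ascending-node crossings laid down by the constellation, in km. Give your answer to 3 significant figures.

Semi-major axis a = 6371 + 440 = 6811 km. Period T = 2π√(a³/μ) = 2π√(6811³/398600) = 5594.1 s = 93.23 min.
Single-satellite node shift = (5594.1/86164) × 360° = 23.37°.
With 7 satellites evenly phased, successive equator crossings are 23.37/7 = 3.339° apart.
That is 3.339 × 111.2 = 371 km at the equator.

371 km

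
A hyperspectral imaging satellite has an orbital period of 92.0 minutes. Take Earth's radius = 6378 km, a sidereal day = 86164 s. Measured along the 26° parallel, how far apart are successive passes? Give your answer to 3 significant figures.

2310 km

T = 92.0 min = 5520.0 s.
Node shift per orbit = (5520.0/86164) × 360° = 23.06°.
Equatorial spacing = 23.06 × 111.3 km/° = 2567 km.
At 26° latitude, spacing = 2567 × cos(26°) = 2307 km.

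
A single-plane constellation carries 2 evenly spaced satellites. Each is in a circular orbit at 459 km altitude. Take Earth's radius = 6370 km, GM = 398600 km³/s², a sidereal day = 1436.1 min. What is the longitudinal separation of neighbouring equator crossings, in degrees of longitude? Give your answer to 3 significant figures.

Semi-major axis a = 6370 + 459 = 6829 km. Period T = 2π√(a³/μ) = 2π√(6829³/398600) = 5616.3 s = 93.60 min.
Single-satellite node shift = (5616.3/86166) × 360° = 23.46°.
With 2 satellites evenly phased, successive equator crossings are 23.46/2 = 11.732° apart.

11.7°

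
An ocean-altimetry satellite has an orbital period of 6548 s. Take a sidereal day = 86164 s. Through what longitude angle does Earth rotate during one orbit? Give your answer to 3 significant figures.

27.4°

During one orbit Earth rotates (6548.0 / 86164) × 360° = 27.36°.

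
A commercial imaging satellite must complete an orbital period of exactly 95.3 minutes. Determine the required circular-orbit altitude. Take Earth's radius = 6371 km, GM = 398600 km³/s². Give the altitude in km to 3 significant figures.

540 km

T = 95.3 min = 5718.0 s.
From T = 2π√(a³/μ): a = (μ T²/4π²)^(1/3) = (398600 × 5718.0² / 4π²)^(1/3) = 6911 km.
Altitude h = a − R = 6911 − 6371 = 540 km.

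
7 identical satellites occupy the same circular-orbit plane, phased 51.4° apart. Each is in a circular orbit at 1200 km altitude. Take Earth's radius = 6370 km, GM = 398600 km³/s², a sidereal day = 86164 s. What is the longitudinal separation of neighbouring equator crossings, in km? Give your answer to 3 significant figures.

435 km

Semi-major axis a = 6370 + 1200 = 7570 km. Period T = 2π√(a³/μ) = 2π√(7570³/398600) = 6554.7 s = 109.25 min.
Single-satellite node shift = (6554.7/86164) × 360° = 27.39°.
With 7 satellites evenly phased, successive equator crossings are 27.39/7 = 3.912° apart.
That is 3.912 × 111.2 = 435 km at the equator.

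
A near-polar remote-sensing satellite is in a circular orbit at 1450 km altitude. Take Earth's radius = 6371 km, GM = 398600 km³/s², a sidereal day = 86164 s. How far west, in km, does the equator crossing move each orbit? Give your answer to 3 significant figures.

3200 km

Semi-major axis a = 6371 + 1450 = 7821 km. Period T = 2π√(a³/μ) = 2π√(7821³/398600) = 6883.4 s = 114.72 min.
During one orbit Earth rotates (6883.4 / 86164) × 360° = 28.76°.
At the equator that is 28.76° × (2π·6371/360) km/° = 28.76 × 111.2 = 3198 km.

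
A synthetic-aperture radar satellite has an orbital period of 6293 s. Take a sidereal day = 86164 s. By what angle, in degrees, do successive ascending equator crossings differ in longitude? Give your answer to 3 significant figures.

26.3°

During one orbit Earth rotates (6293.0 / 86164) × 360° = 26.29°.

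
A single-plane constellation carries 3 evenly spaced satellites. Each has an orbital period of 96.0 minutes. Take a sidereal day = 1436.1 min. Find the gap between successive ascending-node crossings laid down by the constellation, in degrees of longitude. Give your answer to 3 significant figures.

T = 96.0 min = 5760.0 s.
Single-satellite node shift = (5760.0/86166) × 360° = 24.07°.
With 3 satellites evenly phased, successive equator crossings are 24.07/3 = 8.022° apart.

8.02°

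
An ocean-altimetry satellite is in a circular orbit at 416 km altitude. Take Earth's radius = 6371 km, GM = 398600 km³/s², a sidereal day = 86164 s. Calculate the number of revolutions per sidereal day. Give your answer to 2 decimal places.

15.48

Semi-major axis a = 6371 + 416 = 6787 km. Period T = 2π√(a³/μ) = 2π√(6787³/398600) = 5564.5 s = 92.74 min.
Orbits per sidereal day = 86164 / 5564.5 = 15.485.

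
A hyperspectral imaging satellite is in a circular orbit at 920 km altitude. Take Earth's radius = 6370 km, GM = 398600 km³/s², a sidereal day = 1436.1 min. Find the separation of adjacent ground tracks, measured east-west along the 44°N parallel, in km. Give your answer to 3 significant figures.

2070 km

Semi-major axis a = 6370 + 920 = 7290 km. Period T = 2π√(a³/μ) = 2π√(7290³/398600) = 6194.4 s = 103.24 min.
Node shift per orbit = (6194.4/86166) × 360° = 25.88°.
Equatorial spacing = 25.88 × 111.2 km/° = 2877 km.
At 44° latitude, spacing = 2877 × cos(44°) = 2070 km.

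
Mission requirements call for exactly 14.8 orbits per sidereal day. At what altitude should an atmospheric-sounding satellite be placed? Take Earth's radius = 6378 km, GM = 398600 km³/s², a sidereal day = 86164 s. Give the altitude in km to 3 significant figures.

617 km

Required period T = 86164 / 14.8 = 5821.9 s.
From T = 2π√(a³/μ): a = (μ T²/4π²)^(1/3) = (398600 × 5821.9² / 4π²)^(1/3) = 6995 km.
Altitude h = a − R = 6995 − 6378 = 617 km.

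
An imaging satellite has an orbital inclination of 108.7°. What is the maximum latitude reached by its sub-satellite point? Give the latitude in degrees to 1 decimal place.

Retrograde orbit: the ground track reaches ±(180° − i) = ±(180 − 108.7) = ±71.3°.

71.3°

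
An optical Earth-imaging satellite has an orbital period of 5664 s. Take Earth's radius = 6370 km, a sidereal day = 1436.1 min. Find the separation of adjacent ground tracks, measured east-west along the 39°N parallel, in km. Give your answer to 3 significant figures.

2040 km

Node shift per orbit = (5664.0/86166) × 360° = 23.66°.
Equatorial spacing = 23.66 × 111.2 km/° = 2631 km.
At 39° latitude, spacing = 2631 × cos(39°) = 2045 km.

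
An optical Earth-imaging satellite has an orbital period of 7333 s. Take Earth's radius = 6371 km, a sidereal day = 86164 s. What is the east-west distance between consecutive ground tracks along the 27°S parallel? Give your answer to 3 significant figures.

Node shift per orbit = (7333.0/86164) × 360° = 30.64°.
Equatorial spacing = 30.64 × 111.2 km/° = 3407 km.
At 27° latitude, spacing = 3407 × cos(27°) = 3035 km.

3040 km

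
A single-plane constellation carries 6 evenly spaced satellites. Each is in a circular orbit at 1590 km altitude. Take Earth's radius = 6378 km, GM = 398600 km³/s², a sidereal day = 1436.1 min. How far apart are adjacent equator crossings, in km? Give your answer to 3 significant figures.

549 km

Semi-major axis a = 6378 + 1590 = 7968 km. Period T = 2π√(a³/μ) = 2π√(7968³/398600) = 7078.4 s = 117.97 min.
Single-satellite node shift = (7078.4/86166) × 360° = 29.57°.
With 6 satellites evenly phased, successive equator crossings are 29.57/6 = 4.929° apart.
That is 4.929 × 111.3 = 549 km at the equator.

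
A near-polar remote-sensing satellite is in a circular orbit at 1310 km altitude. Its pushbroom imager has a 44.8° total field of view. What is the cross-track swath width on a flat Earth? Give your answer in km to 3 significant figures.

1080 km

Half-angle = 44.8°/2 = 22.4°.
Swath width ≈ 2h·tan(θ/2) = 2 × 1310 × tan(22.4°) = 1079.9 km.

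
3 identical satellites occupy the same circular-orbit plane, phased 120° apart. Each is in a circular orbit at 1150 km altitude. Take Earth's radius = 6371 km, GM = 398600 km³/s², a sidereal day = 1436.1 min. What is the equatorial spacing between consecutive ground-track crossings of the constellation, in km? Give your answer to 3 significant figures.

Semi-major axis a = 6371 + 1150 = 7521 km. Period T = 2π√(a³/μ) = 2π√(7521³/398600) = 6491.2 s = 108.19 min.
Single-satellite node shift = (6491.2/86166) × 360° = 27.12°.
With 3 satellites evenly phased, successive equator crossings are 27.12/3 = 9.040° apart.
That is 9.040 × 111.2 = 1005 km at the equator.

1010 km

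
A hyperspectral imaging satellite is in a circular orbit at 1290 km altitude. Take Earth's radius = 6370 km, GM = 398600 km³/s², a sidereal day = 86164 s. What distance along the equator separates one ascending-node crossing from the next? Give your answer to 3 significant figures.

Semi-major axis a = 6370 + 1290 = 7660 km. Period T = 2π√(a³/μ) = 2π√(7660³/398600) = 6672.0 s = 111.20 min.
During one orbit Earth rotates (6672.0 / 86164) × 360° = 27.88°.
At the equator that is 27.88° × (2π·6370/360) km/° = 27.88 × 111.2 = 3099 km.

3100 km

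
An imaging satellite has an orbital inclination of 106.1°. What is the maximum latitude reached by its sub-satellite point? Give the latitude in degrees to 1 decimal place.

Retrograde orbit: the ground track reaches ±(180° − i) = ±(180 − 106.1) = ±73.9°.

73.9°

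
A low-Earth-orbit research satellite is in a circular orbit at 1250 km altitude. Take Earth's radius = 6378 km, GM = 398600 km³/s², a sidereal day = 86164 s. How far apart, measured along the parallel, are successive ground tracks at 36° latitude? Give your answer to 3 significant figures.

2490 km

Semi-major axis a = 6378 + 1250 = 7628 km. Period T = 2π√(a³/μ) = 2π√(7628³/398600) = 6630.2 s = 110.50 min.
Node shift per orbit = (6630.2/86164) × 360° = 27.70°.
Equatorial spacing = 27.70 × 111.3 km/° = 3084 km.
At 36° latitude, spacing = 3084 × cos(36°) = 2495 km.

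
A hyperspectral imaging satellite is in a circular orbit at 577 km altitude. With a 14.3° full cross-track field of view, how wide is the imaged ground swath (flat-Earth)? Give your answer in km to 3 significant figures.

Half-angle = 14.3°/2 = 7.15°.
Swath width ≈ 2h·tan(θ/2) = 2 × 577 × tan(7.15°) = 144.8 km.

145 km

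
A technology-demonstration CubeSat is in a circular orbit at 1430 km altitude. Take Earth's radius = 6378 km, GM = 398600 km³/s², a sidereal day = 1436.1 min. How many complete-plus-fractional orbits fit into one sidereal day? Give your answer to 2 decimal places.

Semi-major axis a = 6378 + 1430 = 7808 km. Period T = 2π√(a³/μ) = 2π√(7808³/398600) = 6866.3 s = 114.44 min.
Orbits per sidereal day = 86166 / 6866.3 = 12.549.

12.55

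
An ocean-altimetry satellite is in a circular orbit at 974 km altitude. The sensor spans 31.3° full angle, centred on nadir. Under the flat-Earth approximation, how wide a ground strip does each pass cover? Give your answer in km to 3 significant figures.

546 km

Half-angle = 31.3°/2 = 15.65°.
Swath width ≈ 2h·tan(θ/2) = 2 × 974 × tan(15.65°) = 545.7 km.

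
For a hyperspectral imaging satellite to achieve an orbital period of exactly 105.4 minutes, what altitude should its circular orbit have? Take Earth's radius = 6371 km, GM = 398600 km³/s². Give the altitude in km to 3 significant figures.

1020 km

T = 105.4 min = 6324.0 s.
From T = 2π√(a³/μ): a = (μ T²/4π²)^(1/3) = (398600 × 6324.0² / 4π²)^(1/3) = 7391 km.
Altitude h = a − R = 7391 − 6371 = 1020 km.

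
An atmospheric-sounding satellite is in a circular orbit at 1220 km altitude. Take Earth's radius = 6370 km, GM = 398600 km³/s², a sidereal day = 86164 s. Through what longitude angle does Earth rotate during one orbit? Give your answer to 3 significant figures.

27.5°

Semi-major axis a = 6370 + 1220 = 7590 km. Period T = 2π√(a³/μ) = 2π√(7590³/398600) = 6580.7 s = 109.68 min.
During one orbit Earth rotates (6580.7 / 86164) × 360° = 27.49°.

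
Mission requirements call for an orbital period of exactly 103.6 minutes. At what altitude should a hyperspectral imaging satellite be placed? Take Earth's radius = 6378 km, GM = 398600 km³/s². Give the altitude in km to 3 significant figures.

T = 103.6 min = 6216.0 s.
From T = 2π√(a³/μ): a = (μ T²/4π²)^(1/3) = (398600 × 6216.0² / 4π²)^(1/3) = 7307 km.
Altitude h = a − R = 7307 − 6378 = 929 km.

929 km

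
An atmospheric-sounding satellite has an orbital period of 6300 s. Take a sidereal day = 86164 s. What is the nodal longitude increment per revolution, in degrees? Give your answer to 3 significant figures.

26.3°

During one orbit Earth rotates (6300.0 / 86164) × 360° = 26.32°.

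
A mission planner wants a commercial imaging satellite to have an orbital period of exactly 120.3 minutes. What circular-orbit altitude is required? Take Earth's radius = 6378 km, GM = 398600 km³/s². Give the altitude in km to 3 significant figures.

1690 km

T = 120.3 min = 7218.0 s.
From T = 2π√(a³/μ): a = (μ T²/4π²)^(1/3) = (398600 × 7218.0² / 4π²)^(1/3) = 8072 km.
Altitude h = a − R = 8072 − 6378 = 1694 km.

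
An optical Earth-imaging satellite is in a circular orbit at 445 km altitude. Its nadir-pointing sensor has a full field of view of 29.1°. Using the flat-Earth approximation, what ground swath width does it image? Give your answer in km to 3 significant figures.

Half-angle = 29.1°/2 = 14.55°.
Swath width ≈ 2h·tan(θ/2) = 2 × 445 × tan(14.55°) = 231.0 km.

231 km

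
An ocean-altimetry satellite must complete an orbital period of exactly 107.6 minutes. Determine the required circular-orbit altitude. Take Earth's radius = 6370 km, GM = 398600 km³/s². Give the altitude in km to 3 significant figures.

T = 107.6 min = 6456.0 s.
From T = 2π√(a³/μ): a = (μ T²/4π²)^(1/3) = (398600 × 6456.0² / 4π²)^(1/3) = 7494 km.
Altitude h = a − R = 7494 − 6370 = 1124 km.

1120 km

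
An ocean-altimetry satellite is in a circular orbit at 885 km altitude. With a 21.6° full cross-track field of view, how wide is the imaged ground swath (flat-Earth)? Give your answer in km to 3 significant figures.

338 km

Half-angle = 21.6°/2 = 10.8°.
Swath width ≈ 2h·tan(θ/2) = 2 × 885 × tan(10.8°) = 337.6 km.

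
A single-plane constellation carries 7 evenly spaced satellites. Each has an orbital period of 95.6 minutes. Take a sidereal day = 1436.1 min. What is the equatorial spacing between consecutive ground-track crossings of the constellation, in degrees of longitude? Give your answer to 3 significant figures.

3.42°

T = 95.6 min = 5736.0 s.
Single-satellite node shift = (5736.0/86166) × 360° = 23.96°.
With 7 satellites evenly phased, successive equator crossings are 23.96/7 = 3.424° apart.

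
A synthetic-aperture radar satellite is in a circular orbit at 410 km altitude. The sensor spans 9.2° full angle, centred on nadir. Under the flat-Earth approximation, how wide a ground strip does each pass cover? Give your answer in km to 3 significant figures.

Half-angle = 9.2°/2 = 4.6°.
Swath width ≈ 2h·tan(θ/2) = 2 × 410 × tan(4.6°) = 66.0 km.

66.0 km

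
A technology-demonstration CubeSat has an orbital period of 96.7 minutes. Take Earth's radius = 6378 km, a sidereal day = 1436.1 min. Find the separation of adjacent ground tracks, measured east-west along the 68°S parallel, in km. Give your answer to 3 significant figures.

T = 96.7 min = 5802.0 s.
Node shift per orbit = (5802.0/86166) × 360° = 24.24°.
Equatorial spacing = 24.24 × 111.3 km/° = 2698 km.
At 68° latitude, spacing = 2698 × cos(68°) = 1011 km.

1010 km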